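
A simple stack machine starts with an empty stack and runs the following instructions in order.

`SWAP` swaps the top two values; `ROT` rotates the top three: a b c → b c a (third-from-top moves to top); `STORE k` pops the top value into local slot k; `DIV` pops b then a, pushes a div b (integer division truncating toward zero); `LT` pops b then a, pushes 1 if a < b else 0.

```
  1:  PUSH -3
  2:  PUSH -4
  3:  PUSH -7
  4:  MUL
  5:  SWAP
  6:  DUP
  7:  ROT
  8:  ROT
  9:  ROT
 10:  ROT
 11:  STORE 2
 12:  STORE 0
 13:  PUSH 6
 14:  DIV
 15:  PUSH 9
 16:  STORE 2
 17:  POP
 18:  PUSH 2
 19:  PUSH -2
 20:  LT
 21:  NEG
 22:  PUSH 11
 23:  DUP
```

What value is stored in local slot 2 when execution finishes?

9

PUSH -3 -> [-3]
PUSH -4 -> [-3, -4]
PUSH -7 -> [-3, -4, -7]
MUL     -> [-3, 28]
SWAP    -> [28, -3]
DUP     -> [28, -3, -3]
ROT     -> [-3, -3, 28]
ROT     -> [-3, 28, -3]
ROT     -> [28, -3, -3]
ROT     -> [-3, -3, 28]
STORE 2 -> [-3, -3]
STORE 0 -> [-3]
PUSH 6  -> [-3, 6]
DIV     -> [0]
PUSH 9  -> [0, 9]
STORE 2 -> [0]
POP     -> []
PUSH 2  -> [2]
PUSH -2 -> [2, -2]
LT      -> [0]
NEG     -> [0]
PUSH 11 -> [0, 11]
DUP     -> [0, 11, 11]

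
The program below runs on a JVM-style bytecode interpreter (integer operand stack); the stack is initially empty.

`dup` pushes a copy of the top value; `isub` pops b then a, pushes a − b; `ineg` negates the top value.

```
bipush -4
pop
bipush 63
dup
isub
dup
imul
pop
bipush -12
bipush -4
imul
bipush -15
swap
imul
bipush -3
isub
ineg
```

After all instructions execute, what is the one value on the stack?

717

bipush -4  : -4
pop        : (empty)
bipush 63  : 63
dup        : 63 63
isub       : 0
dup        : 0 0
imul       : 0
pop        : (empty)
bipush -12 : -12
bipush -4  : -12 -4
imul       : 48
bipush -15 : 48 -15
swap       : -15 48
imul       : -720
bipush -3  : -720 -3
isub       : -717
ineg       : 717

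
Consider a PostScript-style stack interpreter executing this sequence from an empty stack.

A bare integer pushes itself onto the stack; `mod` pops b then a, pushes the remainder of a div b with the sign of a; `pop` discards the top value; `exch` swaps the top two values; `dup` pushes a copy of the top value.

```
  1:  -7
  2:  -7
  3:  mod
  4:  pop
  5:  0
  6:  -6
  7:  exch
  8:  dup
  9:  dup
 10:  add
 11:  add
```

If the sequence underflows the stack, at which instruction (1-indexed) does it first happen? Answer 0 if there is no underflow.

0

-7    -7
-7    -7 -7
mod   0
pop   (empty)
0     0
-6    0 -6
exch  -6 0
dup   -6 0 0
dup   -6 0 0 0
add   -6 0 0
add   -6 0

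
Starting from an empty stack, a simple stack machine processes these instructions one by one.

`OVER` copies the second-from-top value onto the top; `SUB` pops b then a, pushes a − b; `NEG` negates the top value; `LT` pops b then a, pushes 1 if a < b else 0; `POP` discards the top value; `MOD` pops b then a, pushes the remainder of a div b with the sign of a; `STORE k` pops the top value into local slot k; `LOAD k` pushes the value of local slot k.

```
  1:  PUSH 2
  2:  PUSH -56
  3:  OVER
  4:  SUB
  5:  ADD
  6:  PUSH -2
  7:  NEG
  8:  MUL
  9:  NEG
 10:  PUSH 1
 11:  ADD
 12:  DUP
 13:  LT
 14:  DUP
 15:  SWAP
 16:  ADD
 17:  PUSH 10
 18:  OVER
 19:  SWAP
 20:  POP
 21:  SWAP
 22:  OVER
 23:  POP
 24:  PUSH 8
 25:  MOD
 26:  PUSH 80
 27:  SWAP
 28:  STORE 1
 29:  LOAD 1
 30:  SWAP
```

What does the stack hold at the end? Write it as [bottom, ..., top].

PUSH 2   -> [2]
PUSH -56 -> [2, -56]
OVER     -> [2, -56, 2]
SUB      -> [2, -58]
ADD      -> [-56]
PUSH -2  -> [-56, -2]
NEG      -> [-56, 2]
MUL      -> [-112]
NEG      -> [112]
PUSH 1   -> [112, 1]
ADD      -> [113]
DUP      -> [113, 113]
LT       -> [0]
DUP      -> [0, 0]
SWAP     -> [0, 0]
ADD      -> [0]
PUSH 10  -> [0, 10]
OVER     -> [0, 10, 0]
SWAP     -> [0, 0, 10]
POP      -> [0, 0]
SWAP     -> [0, 0]
OVER     -> [0, 0, 0]
POP      -> [0, 0]
PUSH 8   -> [0, 0, 8]
MOD      -> [0, 0]
PUSH 80  -> [0, 0, 80]
SWAP     -> [0, 80, 0]
STORE 1  -> [0, 80]
LOAD 1   -> [0, 80, 0]
SWAP     -> [0, 0, 80]

[0, 0, 80]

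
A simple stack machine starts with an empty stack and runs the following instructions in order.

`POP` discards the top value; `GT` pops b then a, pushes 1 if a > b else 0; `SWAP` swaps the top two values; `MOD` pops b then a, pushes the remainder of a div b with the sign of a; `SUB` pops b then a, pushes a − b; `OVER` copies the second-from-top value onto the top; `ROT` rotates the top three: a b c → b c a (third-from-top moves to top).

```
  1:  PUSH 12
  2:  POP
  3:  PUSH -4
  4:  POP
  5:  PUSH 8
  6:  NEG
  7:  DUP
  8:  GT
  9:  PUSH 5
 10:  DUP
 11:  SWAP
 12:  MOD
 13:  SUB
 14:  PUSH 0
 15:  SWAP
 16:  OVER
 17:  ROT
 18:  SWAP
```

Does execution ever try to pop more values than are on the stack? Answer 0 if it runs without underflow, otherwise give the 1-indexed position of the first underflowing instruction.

0

PUSH 12 → [12]
POP     → []
PUSH -4 → [-4]
POP     → []
PUSH 8  → [8]
NEG     → [-8]
DUP     → [-8, -8]
GT      → [0]
PUSH 5  → [0, 5]
DUP     → [0, 5, 5]
SWAP    → [0, 5, 5]
MOD     → [0, 0]
SUB     → [0]
PUSH 0  → [0, 0]
SWAP    → [0, 0]
OVER    → [0, 0, 0]
ROT     → [0, 0, 0]
SWAP    → [0, 0, 0]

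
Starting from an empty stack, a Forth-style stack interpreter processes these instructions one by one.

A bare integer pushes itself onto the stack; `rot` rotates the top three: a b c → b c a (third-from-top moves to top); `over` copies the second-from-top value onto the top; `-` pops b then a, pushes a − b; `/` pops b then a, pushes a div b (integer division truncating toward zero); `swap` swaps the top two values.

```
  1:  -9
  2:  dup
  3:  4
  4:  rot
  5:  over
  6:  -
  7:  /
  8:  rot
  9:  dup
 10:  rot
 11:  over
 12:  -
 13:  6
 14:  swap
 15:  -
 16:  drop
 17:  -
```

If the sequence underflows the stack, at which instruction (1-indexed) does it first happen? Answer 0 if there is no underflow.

8

-9    [-9]
dup   [-9, -9]
4     [-9, -9, 4]
rot   [-9, 4, -9]
over  [-9, 4, -9, 4]
-     [-9, 4, -13]
/     [-9, 0]
rot  — needs 3 operands, stack has 2 → underflow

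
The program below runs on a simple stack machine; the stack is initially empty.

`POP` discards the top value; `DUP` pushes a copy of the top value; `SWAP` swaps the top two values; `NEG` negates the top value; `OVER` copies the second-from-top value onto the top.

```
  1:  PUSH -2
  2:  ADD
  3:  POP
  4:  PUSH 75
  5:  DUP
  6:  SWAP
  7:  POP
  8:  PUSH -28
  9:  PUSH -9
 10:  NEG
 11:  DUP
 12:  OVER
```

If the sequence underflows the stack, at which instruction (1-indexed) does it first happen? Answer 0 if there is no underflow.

PUSH -2 -> -2
ADD  — needs 2 operands, stack has 1 → underflow

2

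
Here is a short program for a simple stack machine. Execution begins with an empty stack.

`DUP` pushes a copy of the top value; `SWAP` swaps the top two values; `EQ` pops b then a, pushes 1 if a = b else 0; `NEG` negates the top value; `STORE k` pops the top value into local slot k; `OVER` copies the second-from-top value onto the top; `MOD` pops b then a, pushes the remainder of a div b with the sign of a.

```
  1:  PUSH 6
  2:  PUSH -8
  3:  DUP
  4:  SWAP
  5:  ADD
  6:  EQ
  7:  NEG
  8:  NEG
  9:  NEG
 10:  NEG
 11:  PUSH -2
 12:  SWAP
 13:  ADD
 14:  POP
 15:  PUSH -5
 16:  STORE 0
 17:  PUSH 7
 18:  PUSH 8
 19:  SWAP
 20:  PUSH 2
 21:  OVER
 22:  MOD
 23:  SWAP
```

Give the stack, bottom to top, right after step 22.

PUSH 6  : [6]
PUSH -8 : [6, -8]
DUP     : [6, -8, -8]
SWAP    : [6, -8, -8]
ADD     : [6, -16]
EQ      : [0]
NEG     : [0]
NEG     : [0]
NEG     : [0]
NEG     : [0]
PUSH -2 : [0, -2]
SWAP    : [-2, 0]
ADD     : [-2]
POP     : []
PUSH -5 : [-5]
STORE 0 : []
PUSH 7  : [7]
PUSH 8  : [7, 8]
SWAP    : [8, 7]
PUSH 2  : [8, 7, 2]
OVER    : [8, 7, 2, 7]
MOD     : [8, 7, 2]

[8, 7, 2]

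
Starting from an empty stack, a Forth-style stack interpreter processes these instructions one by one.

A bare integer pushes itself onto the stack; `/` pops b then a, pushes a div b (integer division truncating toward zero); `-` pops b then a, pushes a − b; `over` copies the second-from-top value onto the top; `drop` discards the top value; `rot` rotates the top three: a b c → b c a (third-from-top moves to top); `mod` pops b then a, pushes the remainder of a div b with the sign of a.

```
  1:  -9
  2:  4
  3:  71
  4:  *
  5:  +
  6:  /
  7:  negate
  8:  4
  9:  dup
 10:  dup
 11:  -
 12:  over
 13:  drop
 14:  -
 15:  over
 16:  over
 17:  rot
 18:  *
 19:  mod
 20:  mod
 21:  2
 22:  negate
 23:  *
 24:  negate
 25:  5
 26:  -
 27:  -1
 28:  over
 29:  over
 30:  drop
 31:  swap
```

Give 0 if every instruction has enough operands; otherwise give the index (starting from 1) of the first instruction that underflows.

6

-9 -> [-9]
4  -> [-9, 4]
71 -> [-9, 4, 71]
*  -> [-9, 284]
+  -> [275]
/  — needs 2 operands, stack has 1 → underflow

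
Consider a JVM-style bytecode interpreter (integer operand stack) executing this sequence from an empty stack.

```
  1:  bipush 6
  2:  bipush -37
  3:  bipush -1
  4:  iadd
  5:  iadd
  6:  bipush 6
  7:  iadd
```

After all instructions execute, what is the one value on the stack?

-26

bipush 6   : 6
bipush -37 : 6 -37
bipush -1  : 6 -37 -1
iadd       : 6 -38
iadd       : -32
bipush 6   : -32 6
iadd       : -26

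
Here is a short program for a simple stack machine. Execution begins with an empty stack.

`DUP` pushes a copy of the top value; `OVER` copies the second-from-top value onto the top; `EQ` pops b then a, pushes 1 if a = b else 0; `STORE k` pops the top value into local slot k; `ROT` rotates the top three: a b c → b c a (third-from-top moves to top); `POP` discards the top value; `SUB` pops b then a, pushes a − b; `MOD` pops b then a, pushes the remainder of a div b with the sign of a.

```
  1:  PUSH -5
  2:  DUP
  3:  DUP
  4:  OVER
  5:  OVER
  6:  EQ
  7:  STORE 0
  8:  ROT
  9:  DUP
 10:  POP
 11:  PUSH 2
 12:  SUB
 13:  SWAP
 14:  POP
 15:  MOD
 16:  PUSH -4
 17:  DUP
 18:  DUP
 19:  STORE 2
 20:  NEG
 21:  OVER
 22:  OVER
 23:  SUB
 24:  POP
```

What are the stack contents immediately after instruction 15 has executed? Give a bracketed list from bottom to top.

[-5]

PUSH -5 -> [-5]
DUP     -> [-5, -5]
DUP     -> [-5, -5, -5]
OVER    -> [-5, -5, -5, -5]
OVER    -> [-5, -5, -5, -5, -5]
EQ      -> [-5, -5, -5, 1]
STORE 0 -> [-5, -5, -5]
ROT     -> [-5, -5, -5]
DUP     -> [-5, -5, -5, -5]
POP     -> [-5, -5, -5]
PUSH 2  -> [-5, -5, -5, 2]
SUB     -> [-5, -5, -7]
SWAP    -> [-5, -7, -5]
POP     -> [-5, -7]
MOD     -> [-5]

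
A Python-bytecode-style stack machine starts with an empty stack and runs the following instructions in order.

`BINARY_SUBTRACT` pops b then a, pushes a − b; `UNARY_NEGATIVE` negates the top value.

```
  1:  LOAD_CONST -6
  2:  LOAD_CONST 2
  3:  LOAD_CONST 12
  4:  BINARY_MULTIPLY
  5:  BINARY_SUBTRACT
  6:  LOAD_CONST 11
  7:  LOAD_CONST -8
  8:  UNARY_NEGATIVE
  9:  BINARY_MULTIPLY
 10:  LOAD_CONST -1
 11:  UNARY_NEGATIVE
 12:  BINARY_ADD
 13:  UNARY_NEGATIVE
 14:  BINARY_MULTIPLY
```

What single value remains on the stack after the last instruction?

2670

LOAD_CONST -6    [-6]
LOAD_CONST 2     [-6, 2]
LOAD_CONST 12    [-6, 2, 12]
BINARY_MULTIPLY  [-6, 24]
BINARY_SUBTRACT  [-30]
LOAD_CONST 11    [-30, 11]
LOAD_CONST -8    [-30, 11, -8]
UNARY_NEGATIVE   [-30, 11, 8]
BINARY_MULTIPLY  [-30, 88]
LOAD_CONST -1    [-30, 88, -1]
UNARY_NEGATIVE   [-30, 88, 1]
BINARY_ADD       [-30, 89]
UNARY_NEGATIVE   [-30, -89]
BINARY_MULTIPLY  [2670]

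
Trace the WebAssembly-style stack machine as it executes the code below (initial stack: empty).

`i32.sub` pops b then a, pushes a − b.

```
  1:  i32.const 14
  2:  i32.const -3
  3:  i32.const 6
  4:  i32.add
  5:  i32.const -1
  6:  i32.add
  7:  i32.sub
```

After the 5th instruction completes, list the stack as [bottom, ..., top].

i32.const 14  14
i32.const -3  14 -3
i32.const 6   14 -3 6
i32.add       14 3
i32.const -1  14 3 -1

[14, 3, -1]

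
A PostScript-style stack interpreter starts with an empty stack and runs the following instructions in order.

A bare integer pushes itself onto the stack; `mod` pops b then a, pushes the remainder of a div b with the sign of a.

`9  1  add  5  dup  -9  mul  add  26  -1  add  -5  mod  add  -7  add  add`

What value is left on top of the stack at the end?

-37

9    9
1    9 1
add  10
5    10 5
dup  10 5 5
-9   10 5 5 -9
mul  10 5 -45
add  10 -40
26   10 -40 26
-1   10 -40 26 -1
add  10 -40 25
-5   10 -40 25 -5
mod  10 -40 0
add  10 -40
-7   10 -40 -7
add  10 -47
add  -37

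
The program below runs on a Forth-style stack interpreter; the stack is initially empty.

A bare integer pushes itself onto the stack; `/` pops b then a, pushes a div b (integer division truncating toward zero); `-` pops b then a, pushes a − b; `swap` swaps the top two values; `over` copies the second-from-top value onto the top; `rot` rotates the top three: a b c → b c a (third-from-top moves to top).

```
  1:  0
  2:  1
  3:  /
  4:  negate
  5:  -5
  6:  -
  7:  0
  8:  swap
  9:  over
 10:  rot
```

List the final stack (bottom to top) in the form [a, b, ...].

0      -> 0
1      -> 0 1
/      -> 0
negate -> 0
-5     -> 0 -5
-      -> 5
0      -> 5 0
swap   -> 0 5
over   -> 0 5 0
rot    -> 5 0 0

[5, 0, 0]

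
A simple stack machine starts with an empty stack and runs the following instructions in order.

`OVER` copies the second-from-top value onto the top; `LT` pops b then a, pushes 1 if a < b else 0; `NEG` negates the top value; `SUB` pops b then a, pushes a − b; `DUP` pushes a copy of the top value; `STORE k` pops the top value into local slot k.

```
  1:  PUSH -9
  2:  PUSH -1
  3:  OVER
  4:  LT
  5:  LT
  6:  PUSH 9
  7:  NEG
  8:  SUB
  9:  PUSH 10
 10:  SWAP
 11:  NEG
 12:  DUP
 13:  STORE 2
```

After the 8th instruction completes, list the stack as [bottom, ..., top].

[10]

PUSH -9 → -9
PUSH -1 → -9 -1
OVER    → -9 -1 -9
LT      → -9 0
LT      → 1
PUSH 9  → 1 9
NEG     → 1 -9
SUB     → 10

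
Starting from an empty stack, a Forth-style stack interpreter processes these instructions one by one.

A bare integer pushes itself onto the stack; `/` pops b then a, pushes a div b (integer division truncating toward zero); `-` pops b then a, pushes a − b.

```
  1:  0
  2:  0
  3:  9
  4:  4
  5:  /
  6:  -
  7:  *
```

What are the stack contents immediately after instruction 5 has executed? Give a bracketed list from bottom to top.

0 → [0]
0 → [0, 0]
9 → [0, 0, 9]
4 → [0, 0, 9, 4]
/ → [0, 0, 2]

[0, 0, 2]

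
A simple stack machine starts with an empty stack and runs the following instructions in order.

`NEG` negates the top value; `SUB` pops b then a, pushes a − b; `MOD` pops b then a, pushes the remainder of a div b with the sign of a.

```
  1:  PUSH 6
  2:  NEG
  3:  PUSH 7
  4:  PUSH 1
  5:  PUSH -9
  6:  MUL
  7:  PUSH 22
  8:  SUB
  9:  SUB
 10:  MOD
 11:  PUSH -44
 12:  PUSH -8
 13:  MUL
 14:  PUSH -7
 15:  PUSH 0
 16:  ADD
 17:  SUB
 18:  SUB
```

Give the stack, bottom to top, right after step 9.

PUSH 6  → [6]
NEG     → [-6]
PUSH 7  → [-6, 7]
PUSH 1  → [-6, 7, 1]
PUSH -9 → [-6, 7, 1, -9]
MUL     → [-6, 7, -9]
PUSH 22 → [-6, 7, -9, 22]
SUB     → [-6, 7, -31]
SUB     → [-6, 38]

[-6, 38]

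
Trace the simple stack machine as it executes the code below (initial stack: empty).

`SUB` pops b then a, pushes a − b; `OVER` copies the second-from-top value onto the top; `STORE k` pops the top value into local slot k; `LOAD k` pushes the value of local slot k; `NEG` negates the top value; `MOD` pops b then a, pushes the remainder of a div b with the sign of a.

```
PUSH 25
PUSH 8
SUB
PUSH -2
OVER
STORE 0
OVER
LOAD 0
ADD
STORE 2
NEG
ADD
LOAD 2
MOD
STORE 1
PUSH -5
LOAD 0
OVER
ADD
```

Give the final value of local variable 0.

17

PUSH 25 → 25
PUSH 8  → 25 8
SUB     → 17
PUSH -2 → 17 -2
OVER    → 17 -2 17
STORE 0 → 17 -2
OVER    → 17 -2 17
LOAD 0  → 17 -2 17 17
ADD     → 17 -2 34
STORE 2 → 17 -2
NEG     → 17 2
ADD     → 19
LOAD 2  → 19 34
MOD     → 19
STORE 1 → (empty)
PUSH -5 → -5
LOAD 0  → -5 17
OVER    → -5 17 -5
ADD     → -5 12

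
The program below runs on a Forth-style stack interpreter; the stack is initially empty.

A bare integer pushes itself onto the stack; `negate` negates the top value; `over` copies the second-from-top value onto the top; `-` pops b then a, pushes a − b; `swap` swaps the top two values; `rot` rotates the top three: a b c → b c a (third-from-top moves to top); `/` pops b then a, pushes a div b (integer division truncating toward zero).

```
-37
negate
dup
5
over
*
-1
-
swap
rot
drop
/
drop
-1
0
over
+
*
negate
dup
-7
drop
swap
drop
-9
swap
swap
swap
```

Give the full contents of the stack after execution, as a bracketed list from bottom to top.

-37    : -37
negate : 37
dup    : 37 37
5      : 37 37 5
over   : 37 37 5 37
*      : 37 37 185
-1     : 37 37 185 -1
-      : 37 37 186
swap   : 37 186 37
rot    : 186 37 37
drop   : 186 37
/      : 5
drop   : (empty)
-1     : -1
0      : -1 0
over   : -1 0 -1
+      : -1 -1
*      : 1
negate : -1
dup    : -1 -1
-7     : -1 -1 -7
drop   : -1 -1
swap   : -1 -1
drop   : -1
-9     : -1 -9
swap   : -9 -1
swap   : -1 -9
swap   : -9 -1

[-9, -1]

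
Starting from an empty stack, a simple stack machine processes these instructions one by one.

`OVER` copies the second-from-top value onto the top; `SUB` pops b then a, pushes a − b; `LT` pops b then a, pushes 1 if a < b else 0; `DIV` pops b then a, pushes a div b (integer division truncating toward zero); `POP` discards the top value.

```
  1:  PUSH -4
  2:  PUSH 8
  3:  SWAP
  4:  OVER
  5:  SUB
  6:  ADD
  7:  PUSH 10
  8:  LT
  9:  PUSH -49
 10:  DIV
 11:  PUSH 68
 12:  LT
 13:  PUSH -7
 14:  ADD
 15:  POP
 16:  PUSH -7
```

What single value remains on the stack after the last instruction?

PUSH -4   -4
PUSH 8    -4 8
SWAP      8 -4
OVER      8 -4 8
SUB       8 -12
ADD       -4
PUSH 10   -4 10
LT        1
PUSH -49  1 -49
DIV       0
PUSH 68   0 68
LT        1
PUSH -7   1 -7
ADD       -6
POP       (empty)
PUSH -7   -7

-7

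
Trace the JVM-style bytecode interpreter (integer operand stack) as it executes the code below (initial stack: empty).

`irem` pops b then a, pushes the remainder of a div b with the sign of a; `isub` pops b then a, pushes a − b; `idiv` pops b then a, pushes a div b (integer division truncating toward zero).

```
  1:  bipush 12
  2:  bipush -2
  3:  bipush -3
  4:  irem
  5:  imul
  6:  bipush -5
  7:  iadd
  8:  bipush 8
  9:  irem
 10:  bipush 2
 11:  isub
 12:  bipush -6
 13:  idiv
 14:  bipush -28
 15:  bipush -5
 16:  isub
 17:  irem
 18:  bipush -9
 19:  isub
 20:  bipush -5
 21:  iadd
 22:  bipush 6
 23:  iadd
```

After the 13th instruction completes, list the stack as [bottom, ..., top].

[1]

bipush 12 : 12
bipush -2 : 12 -2
bipush -3 : 12 -2 -3
irem      : 12 -2
imul      : -24
bipush -5 : -24 -5
iadd      : -29
bipush 8  : -29 8
irem      : -5
bipush 2  : -5 2
isub      : -7
bipush -6 : -7 -6
idiv      : 1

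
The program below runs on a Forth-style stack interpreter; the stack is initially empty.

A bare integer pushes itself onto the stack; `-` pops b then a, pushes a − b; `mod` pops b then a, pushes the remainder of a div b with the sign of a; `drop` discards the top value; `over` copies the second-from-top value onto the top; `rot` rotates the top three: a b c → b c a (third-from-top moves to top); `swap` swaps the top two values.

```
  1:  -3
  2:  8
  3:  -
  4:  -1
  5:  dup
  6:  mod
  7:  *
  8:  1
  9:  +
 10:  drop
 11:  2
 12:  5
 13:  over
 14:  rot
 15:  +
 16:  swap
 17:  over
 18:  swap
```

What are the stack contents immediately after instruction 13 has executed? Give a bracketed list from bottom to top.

[2, 5, 2]

-3    -3
8     -3 8
-     -11
-1    -11 -1
dup   -11 -1 -1
mod   -11 0
*     0
1     0 1
+     1
drop  (empty)
2     2
5     2 5
over  2 5 2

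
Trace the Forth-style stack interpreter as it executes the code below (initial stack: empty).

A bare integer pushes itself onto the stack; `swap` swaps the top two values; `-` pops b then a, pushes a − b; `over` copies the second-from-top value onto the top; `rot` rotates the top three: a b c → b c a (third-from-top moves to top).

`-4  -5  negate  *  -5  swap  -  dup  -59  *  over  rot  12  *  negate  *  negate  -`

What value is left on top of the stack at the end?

-4     -> -4
-5     -> -4 -5
negate -> -4 5
*      -> -20
-5     -> -20 -5
swap   -> -5 -20
-      -> 15
dup    -> 15 15
-59    -> 15 15 -59
*      -> 15 -885
over   -> 15 -885 15
rot    -> -885 15 15
12     -> -885 15 15 12
*      -> -885 15 180
negate -> -885 15 -180
*      -> -885 -2700
negate -> -885 2700
-      -> -3585

-3585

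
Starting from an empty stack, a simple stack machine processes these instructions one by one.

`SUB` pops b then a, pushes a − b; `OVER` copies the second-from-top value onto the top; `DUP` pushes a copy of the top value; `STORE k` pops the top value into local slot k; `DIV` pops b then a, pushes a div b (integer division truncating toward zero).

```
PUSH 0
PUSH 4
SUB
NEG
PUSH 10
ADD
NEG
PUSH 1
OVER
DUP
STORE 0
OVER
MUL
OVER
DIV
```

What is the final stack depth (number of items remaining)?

3

PUSH 0  -> 0
PUSH 4  -> 0 4
SUB     -> -4
NEG     -> 4
PUSH 10 -> 4 10
ADD     -> 14
NEG     -> -14
PUSH 1  -> -14 1
OVER    -> -14 1 -14
DUP     -> -14 1 -14 -14
STORE 0 -> -14 1 -14
OVER    -> -14 1 -14 1
MUL     -> -14 1 -14
OVER    -> -14 1 -14 1
DIV     -> -14 1 -14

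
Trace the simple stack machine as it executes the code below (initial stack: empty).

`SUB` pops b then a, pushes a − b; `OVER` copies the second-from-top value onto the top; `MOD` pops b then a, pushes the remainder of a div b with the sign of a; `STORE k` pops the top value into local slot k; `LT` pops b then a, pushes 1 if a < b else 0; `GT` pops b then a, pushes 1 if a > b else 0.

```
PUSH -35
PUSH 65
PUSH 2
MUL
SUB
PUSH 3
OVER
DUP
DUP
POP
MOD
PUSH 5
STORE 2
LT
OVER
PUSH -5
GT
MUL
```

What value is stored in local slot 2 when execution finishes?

5

PUSH -35 -> [-35]
PUSH 65  -> [-35, 65]
PUSH 2   -> [-35, 65, 2]
MUL      -> [-35, 130]
SUB      -> [-165]
PUSH 3   -> [-165, 3]
OVER     -> [-165, 3, -165]
DUP      -> [-165, 3, -165, -165]
DUP      -> [-165, 3, -165, -165, -165]
POP      -> [-165, 3, -165, -165]
MOD      -> [-165, 3, 0]
PUSH 5   -> [-165, 3, 0, 5]
STORE 2  -> [-165, 3, 0]
LT       -> [-165, 0]
OVER     -> [-165, 0, -165]
PUSH -5  -> [-165, 0, -165, -5]
GT       -> [-165, 0, 0]
MUL      -> [-165, 0]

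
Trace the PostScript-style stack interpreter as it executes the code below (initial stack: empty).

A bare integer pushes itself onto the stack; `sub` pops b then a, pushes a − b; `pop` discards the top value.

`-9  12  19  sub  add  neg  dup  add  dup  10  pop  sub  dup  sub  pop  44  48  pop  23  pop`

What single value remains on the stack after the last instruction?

-9  -> [-9]
12  -> [-9, 12]
19  -> [-9, 12, 19]
sub -> [-9, -7]
add -> [-16]
neg -> [16]
dup -> [16, 16]
add -> [32]
dup -> [32, 32]
10  -> [32, 32, 10]
pop -> [32, 32]
sub -> [0]
dup -> [0, 0]
sub -> [0]
pop -> []
44  -> [44]
48  -> [44, 48]
pop -> [44]
23  -> [44, 23]
pop -> [44]

44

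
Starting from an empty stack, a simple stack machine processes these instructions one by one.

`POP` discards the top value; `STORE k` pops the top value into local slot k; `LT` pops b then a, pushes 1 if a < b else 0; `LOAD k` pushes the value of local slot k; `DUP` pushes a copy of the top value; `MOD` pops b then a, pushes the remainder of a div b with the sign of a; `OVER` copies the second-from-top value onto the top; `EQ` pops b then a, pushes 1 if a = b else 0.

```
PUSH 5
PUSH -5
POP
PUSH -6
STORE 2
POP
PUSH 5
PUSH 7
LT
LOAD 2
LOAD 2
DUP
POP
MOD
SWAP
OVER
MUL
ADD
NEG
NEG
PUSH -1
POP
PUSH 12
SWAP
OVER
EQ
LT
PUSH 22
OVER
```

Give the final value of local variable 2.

-6

PUSH 5  -> 5
PUSH -5 -> 5 -5
POP     -> 5
PUSH -6 -> 5 -6
STORE 2 -> 5
POP     -> (empty)
PUSH 5  -> 5
PUSH 7  -> 5 7
LT      -> 1
LOAD 2  -> 1 -6
LOAD 2  -> 1 -6 -6
DUP     -> 1 -6 -6 -6
POP     -> 1 -6 -6
MOD     -> 1 0
SWAP    -> 0 1
OVER    -> 0 1 0
MUL     -> 0 0
ADD     -> 0
NEG     -> 0
NEG     -> 0
PUSH -1 -> 0 -1
POP     -> 0
PUSH 12 -> 0 12
SWAP    -> 12 0
OVER    -> 12 0 12
EQ      -> 12 0
LT      -> 0
PUSH 22 -> 0 22
OVER    -> 0 22 0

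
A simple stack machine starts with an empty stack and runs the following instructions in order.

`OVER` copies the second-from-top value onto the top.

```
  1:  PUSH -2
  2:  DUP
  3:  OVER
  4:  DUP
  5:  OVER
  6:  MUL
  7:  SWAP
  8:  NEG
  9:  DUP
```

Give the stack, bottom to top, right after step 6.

[-2, -2, -2, 4]

PUSH -2 -> [-2]
DUP     -> [-2, -2]
OVER    -> [-2, -2, -2]
DUP     -> [-2, -2, -2, -2]
OVER    -> [-2, -2, -2, -2, -2]
MUL     -> [-2, -2, -2, 4]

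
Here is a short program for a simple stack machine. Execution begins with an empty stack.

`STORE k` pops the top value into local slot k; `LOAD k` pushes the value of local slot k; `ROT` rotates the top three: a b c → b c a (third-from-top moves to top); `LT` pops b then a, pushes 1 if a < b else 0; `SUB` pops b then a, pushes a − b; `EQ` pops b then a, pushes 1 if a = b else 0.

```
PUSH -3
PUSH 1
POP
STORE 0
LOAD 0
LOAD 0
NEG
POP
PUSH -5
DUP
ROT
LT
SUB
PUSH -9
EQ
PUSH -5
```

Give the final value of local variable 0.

PUSH -3 → [-3]
PUSH 1  → [-3, 1]
POP     → [-3]
STORE 0 → []
LOAD 0  → [-3]
LOAD 0  → [-3, -3]
NEG     → [-3, 3]
POP     → [-3]
PUSH -5 → [-3, -5]
DUP     → [-3, -5, -5]
ROT     → [-5, -5, -3]
LT      → [-5, 1]
SUB     → [-6]
PUSH -9 → [-6, -9]
EQ      → [0]
PUSH -5 → [0, -5]

-3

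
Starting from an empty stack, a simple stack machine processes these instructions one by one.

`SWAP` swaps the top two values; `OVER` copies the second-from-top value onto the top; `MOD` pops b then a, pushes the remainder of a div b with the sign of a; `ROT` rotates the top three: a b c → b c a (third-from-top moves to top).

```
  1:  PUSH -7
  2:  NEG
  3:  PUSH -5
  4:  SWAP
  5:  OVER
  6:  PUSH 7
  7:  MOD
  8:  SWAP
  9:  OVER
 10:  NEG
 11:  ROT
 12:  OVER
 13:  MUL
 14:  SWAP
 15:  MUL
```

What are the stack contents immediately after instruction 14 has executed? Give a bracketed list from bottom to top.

[-5, 7, -25, 5]

PUSH -7 -> -7
NEG     -> 7
PUSH -5 -> 7 -5
SWAP    -> -5 7
OVER    -> -5 7 -5
PUSH 7  -> -5 7 -5 7
MOD     -> -5 7 -5
SWAP    -> -5 -5 7
OVER    -> -5 -5 7 -5
NEG     -> -5 -5 7 5
ROT     -> -5 7 5 -5
OVER    -> -5 7 5 -5 5
MUL     -> -5 7 5 -25
SWAP    -> -5 7 -25 5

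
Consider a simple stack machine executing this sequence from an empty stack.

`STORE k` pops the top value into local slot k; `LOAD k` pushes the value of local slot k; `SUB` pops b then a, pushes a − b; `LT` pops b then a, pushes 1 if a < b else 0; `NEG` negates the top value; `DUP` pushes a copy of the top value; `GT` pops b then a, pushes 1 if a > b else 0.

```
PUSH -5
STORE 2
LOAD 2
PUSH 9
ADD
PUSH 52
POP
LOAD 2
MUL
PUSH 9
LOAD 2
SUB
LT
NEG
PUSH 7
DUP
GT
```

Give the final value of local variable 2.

PUSH -5 -> -5
STORE 2 -> (empty)
LOAD 2  -> -5
PUSH 9  -> -5 9
ADD     -> 4
PUSH 52 -> 4 52
POP     -> 4
LOAD 2  -> 4 -5
MUL     -> -20
PUSH 9  -> -20 9
LOAD 2  -> -20 9 -5
SUB     -> -20 14
LT      -> 1
NEG     -> -1
PUSH 7  -> -1 7
DUP     -> -1 7 7
GT      -> -1 0

-5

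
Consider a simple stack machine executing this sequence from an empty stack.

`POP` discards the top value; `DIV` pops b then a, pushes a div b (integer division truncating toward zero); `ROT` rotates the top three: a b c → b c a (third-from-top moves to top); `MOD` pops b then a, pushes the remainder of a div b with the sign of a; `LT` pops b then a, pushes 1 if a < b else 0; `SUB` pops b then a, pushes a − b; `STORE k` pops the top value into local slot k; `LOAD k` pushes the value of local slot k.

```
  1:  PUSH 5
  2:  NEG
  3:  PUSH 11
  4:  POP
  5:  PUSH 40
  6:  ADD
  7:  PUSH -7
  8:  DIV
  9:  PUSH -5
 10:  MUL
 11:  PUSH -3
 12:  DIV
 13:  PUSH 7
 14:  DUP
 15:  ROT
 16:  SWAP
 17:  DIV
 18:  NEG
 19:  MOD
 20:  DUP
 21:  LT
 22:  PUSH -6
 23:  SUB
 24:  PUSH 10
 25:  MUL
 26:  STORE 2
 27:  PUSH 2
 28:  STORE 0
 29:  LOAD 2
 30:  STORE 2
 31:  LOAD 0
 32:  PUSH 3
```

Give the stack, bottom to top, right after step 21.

PUSH 5  → [5]
NEG     → [-5]
PUSH 11 → [-5, 11]
POP     → [-5]
PUSH 40 → [-5, 40]
ADD     → [35]
PUSH -7 → [35, -7]
DIV     → [-5]
PUSH -5 → [-5, -5]
MUL     → [25]
PUSH -3 → [25, -3]
DIV     → [-8]
PUSH 7  → [-8, 7]
DUP     → [-8, 7, 7]
ROT     → [7, 7, -8]
SWAP    → [7, -8, 7]
DIV     → [7, -1]
NEG     → [7, 1]
MOD     → [0]
DUP     → [0, 0]
LT      → [0]

[0]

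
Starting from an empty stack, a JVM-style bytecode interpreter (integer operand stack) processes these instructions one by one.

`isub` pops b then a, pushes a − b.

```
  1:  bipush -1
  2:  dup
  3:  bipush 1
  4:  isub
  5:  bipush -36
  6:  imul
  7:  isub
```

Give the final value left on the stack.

bipush -1   [-1]
dup         [-1, -1]
bipush 1    [-1, -1, 1]
isub        [-1, -2]
bipush -36  [-1, -2, -36]
imul        [-1, 72]
isub        [-73]

-73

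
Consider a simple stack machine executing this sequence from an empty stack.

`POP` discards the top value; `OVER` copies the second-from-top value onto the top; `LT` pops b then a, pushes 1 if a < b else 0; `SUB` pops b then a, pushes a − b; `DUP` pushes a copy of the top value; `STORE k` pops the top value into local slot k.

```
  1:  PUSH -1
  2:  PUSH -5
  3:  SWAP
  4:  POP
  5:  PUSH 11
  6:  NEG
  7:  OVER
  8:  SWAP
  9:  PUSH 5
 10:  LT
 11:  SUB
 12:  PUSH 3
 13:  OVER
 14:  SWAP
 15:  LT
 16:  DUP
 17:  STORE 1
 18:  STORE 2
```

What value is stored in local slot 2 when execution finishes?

1

PUSH -1 -> -1
PUSH -5 -> -1 -5
SWAP    -> -5 -1
POP     -> -5
PUSH 11 -> -5 11
NEG     -> -5 -11
OVER    -> -5 -11 -5
SWAP    -> -5 -5 -11
PUSH 5  -> -5 -5 -11 5
LT      -> -5 -5 1
SUB     -> -5 -6
PUSH 3  -> -5 -6 3
OVER    -> -5 -6 3 -6
SWAP    -> -5 -6 -6 3
LT      -> -5 -6 1
DUP     -> -5 -6 1 1
STORE 1 -> -5 -6 1
STORE 2 -> -5 -6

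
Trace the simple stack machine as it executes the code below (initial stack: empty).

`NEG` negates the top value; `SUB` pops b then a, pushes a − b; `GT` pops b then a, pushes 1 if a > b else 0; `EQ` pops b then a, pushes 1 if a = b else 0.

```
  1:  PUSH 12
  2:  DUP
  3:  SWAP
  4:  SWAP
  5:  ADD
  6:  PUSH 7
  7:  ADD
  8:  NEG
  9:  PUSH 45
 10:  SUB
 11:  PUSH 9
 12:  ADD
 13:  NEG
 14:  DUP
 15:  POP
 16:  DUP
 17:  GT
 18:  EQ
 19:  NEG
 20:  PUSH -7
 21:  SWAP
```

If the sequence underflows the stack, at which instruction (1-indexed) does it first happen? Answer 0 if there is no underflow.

18

PUSH 12  [12]
DUP      [12, 12]
SWAP     [12, 12]
SWAP     [12, 12]
ADD      [24]
PUSH 7   [24, 7]
ADD      [31]
NEG      [-31]
PUSH 45  [-31, 45]
SUB      [-76]
PUSH 9   [-76, 9]
ADD      [-67]
NEG      [67]
DUP      [67, 67]
POP      [67]
DUP      [67, 67]
GT       [0]
EQ  — needs 2 operands, stack has 1 → underflow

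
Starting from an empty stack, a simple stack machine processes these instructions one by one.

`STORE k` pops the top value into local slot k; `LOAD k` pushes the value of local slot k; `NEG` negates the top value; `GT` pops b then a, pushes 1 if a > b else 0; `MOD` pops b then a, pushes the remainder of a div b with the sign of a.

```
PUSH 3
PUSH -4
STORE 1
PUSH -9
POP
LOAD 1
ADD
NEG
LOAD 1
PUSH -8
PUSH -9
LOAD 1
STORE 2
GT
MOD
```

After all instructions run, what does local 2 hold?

PUSH 3  -> 3
PUSH -4 -> 3 -4
STORE 1 -> 3
PUSH -9 -> 3 -9
POP     -> 3
LOAD 1  -> 3 -4
ADD     -> -1
NEG     -> 1
LOAD 1  -> 1 -4
PUSH -8 -> 1 -4 -8
PUSH -9 -> 1 -4 -8 -9
LOAD 1  -> 1 -4 -8 -9 -4
STORE 2 -> 1 -4 -8 -9
GT      -> 1 -4 1
MOD     -> 1 0

-4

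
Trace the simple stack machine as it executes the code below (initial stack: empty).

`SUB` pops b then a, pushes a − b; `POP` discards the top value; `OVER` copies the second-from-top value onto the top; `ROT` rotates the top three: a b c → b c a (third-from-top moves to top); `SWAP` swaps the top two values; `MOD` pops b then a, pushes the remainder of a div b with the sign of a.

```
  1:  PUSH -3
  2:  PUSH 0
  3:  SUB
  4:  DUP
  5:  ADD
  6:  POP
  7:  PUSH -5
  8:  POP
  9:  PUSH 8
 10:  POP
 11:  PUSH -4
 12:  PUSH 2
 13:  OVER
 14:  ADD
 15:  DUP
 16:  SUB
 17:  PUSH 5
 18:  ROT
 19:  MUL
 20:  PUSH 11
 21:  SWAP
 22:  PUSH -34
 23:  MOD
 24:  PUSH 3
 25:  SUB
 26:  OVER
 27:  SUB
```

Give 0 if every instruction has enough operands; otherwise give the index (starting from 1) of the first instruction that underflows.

PUSH -3  : -3
PUSH 0   : -3 0
SUB      : -3
DUP      : -3 -3
ADD      : -6
POP      : (empty)
PUSH -5  : -5
POP      : (empty)
PUSH 8   : 8
POP      : (empty)
PUSH -4  : -4
PUSH 2   : -4 2
OVER     : -4 2 -4
ADD      : -4 -2
DUP      : -4 -2 -2
SUB      : -4 0
PUSH 5   : -4 0 5
ROT      : 0 5 -4
MUL      : 0 -20
PUSH 11  : 0 -20 11
SWAP     : 0 11 -20
PUSH -34 : 0 11 -20 -34
MOD      : 0 11 -20
PUSH 3   : 0 11 -20 3
SUB      : 0 11 -23
OVER     : 0 11 -23 11
SUB      : 0 11 -34

0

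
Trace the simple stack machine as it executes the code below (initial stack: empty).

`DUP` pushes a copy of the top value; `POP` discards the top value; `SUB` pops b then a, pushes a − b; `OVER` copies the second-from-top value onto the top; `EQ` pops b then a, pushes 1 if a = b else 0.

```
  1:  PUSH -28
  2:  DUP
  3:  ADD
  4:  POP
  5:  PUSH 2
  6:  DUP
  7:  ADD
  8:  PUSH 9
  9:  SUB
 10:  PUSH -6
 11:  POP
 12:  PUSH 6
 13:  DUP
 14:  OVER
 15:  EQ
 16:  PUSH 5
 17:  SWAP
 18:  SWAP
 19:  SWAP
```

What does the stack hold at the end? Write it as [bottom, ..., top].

[-5, 6, 5, 1]

PUSH -28 -> [-28]
DUP      -> [-28, -28]
ADD      -> [-56]
POP      -> []
PUSH 2   -> [2]
DUP      -> [2, 2]
ADD      -> [4]
PUSH 9   -> [4, 9]
SUB      -> [-5]
PUSH -6  -> [-5, -6]
POP      -> [-5]
PUSH 6   -> [-5, 6]
DUP      -> [-5, 6, 6]
OVER     -> [-5, 6, 6, 6]
EQ       -> [-5, 6, 1]
PUSH 5   -> [-5, 6, 1, 5]
SWAP     -> [-5, 6, 5, 1]
SWAP     -> [-5, 6, 1, 5]
SWAP     -> [-5, 6, 5, 1]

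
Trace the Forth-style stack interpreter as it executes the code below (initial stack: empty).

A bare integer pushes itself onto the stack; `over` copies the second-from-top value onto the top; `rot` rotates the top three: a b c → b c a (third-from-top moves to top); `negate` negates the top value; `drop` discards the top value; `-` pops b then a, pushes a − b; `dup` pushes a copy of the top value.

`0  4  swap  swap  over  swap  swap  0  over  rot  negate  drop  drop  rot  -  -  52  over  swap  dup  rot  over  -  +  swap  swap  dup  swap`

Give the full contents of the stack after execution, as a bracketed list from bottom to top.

[4, 52, 4, 4]

0      -> [0]
4      -> [0, 4]
swap   -> [4, 0]
swap   -> [0, 4]
over   -> [0, 4, 0]
swap   -> [0, 0, 4]
swap   -> [0, 4, 0]
0      -> [0, 4, 0, 0]
over   -> [0, 4, 0, 0, 0]
rot    -> [0, 4, 0, 0, 0]
negate -> [0, 4, 0, 0, 0]
drop   -> [0, 4, 0, 0]
drop   -> [0, 4, 0]
rot    -> [4, 0, 0]
-      -> [4, 0]
-      -> [4]
52     -> [4, 52]
over   -> [4, 52, 4]
swap   -> [4, 4, 52]
dup    -> [4, 4, 52, 52]
rot    -> [4, 52, 52, 4]
over   -> [4, 52, 52, 4, 52]
-      -> [4, 52, 52, -48]
+      -> [4, 52, 4]
swap   -> [4, 4, 52]
swap   -> [4, 52, 4]
dup    -> [4, 52, 4, 4]
swap   -> [4, 52, 4, 4]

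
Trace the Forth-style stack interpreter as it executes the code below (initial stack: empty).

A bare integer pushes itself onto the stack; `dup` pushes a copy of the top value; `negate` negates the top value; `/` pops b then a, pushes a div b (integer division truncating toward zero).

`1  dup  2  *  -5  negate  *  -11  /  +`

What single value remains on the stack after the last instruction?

1      : 1
dup    : 1 1
2      : 1 1 2
*      : 1 2
-5     : 1 2 -5
negate : 1 2 5
*      : 1 10
-11    : 1 10 -11
/      : 1 0
+      : 1

1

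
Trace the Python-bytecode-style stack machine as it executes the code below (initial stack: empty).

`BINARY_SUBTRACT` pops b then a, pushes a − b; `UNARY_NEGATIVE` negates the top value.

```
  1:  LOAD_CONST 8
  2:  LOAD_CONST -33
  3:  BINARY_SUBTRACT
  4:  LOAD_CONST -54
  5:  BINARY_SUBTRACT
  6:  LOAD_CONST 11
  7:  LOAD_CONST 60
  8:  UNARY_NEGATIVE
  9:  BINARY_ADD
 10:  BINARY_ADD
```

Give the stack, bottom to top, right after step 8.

LOAD_CONST 8    : 8
LOAD_CONST -33  : 8 -33
BINARY_SUBTRACT : 41
LOAD_CONST -54  : 41 -54
BINARY_SUBTRACT : 95
LOAD_CONST 11   : 95 11
LOAD_CONST 60   : 95 11 60
UNARY_NEGATIVE  : 95 11 -60

[95, 11, -60]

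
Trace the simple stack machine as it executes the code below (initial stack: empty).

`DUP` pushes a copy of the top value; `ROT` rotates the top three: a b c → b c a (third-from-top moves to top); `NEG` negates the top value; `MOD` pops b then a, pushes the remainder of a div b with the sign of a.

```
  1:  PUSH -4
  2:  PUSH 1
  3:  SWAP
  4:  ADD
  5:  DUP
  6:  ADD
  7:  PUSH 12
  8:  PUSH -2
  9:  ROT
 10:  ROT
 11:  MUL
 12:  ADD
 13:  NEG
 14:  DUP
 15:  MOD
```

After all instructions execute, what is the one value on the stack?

PUSH -4  -4
PUSH 1   -4 1
SWAP     1 -4
ADD      -3
DUP      -3 -3
ADD      -6
PUSH 12  -6 12
PUSH -2  -6 12 -2
ROT      12 -2 -6
ROT      -2 -6 12
MUL      -2 -72
ADD      -74
NEG      74
DUP      74 74
MOD      0

0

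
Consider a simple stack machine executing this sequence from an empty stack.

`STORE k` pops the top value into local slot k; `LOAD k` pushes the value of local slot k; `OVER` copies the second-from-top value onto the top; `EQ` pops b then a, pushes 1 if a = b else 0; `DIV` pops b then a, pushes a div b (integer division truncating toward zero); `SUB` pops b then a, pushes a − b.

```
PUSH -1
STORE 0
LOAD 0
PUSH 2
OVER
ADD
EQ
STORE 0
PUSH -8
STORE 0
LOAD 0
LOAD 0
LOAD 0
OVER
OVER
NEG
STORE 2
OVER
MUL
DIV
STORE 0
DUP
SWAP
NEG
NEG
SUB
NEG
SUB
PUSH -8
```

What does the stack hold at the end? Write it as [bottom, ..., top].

PUSH -1 : -1
STORE 0 : (empty)
LOAD 0  : -1
PUSH 2  : -1 2
OVER    : -1 2 -1
ADD     : -1 1
EQ      : 0
STORE 0 : (empty)
PUSH -8 : -8
STORE 0 : (empty)
LOAD 0  : -8
LOAD 0  : -8 -8
LOAD 0  : -8 -8 -8
OVER    : -8 -8 -8 -8
OVER    : -8 -8 -8 -8 -8
NEG     : -8 -8 -8 -8 8
STORE 2 : -8 -8 -8 -8
OVER    : -8 -8 -8 -8 -8
MUL     : -8 -8 -8 64
DIV     : -8 -8 0
STORE 0 : -8 -8
DUP     : -8 -8 -8
SWAP    : -8 -8 -8
NEG     : -8 -8 8
NEG     : -8 -8 -8
SUB     : -8 0
NEG     : -8 0
SUB     : -8
PUSH -8 : -8 -8

[-8, -8]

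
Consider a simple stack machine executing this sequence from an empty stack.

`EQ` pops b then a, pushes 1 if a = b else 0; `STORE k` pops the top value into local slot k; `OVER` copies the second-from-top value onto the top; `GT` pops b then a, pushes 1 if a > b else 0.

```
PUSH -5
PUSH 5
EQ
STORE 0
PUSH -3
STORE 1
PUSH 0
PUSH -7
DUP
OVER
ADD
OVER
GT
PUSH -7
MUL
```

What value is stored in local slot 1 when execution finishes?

PUSH -5 : -5
PUSH 5  : -5 5
EQ      : 0
STORE 0 : (empty)
PUSH -3 : -3
STORE 1 : (empty)
PUSH 0  : 0
PUSH -7 : 0 -7
DUP     : 0 -7 -7
OVER    : 0 -7 -7 -7
ADD     : 0 -7 -14
OVER    : 0 -7 -14 -7
GT      : 0 -7 0
PUSH -7 : 0 -7 0 -7
MUL     : 0 -7 0

-3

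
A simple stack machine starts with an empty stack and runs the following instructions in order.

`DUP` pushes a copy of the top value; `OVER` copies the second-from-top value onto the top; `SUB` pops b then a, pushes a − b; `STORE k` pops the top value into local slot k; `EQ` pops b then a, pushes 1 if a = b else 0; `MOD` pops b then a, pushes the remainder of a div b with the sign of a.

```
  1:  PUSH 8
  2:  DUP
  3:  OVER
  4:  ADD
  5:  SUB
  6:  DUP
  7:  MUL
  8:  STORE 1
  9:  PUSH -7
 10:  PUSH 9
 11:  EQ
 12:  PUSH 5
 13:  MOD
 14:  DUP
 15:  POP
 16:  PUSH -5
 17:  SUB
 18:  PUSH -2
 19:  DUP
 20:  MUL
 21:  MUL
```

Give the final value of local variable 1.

PUSH 8  -> [8]
DUP     -> [8, 8]
OVER    -> [8, 8, 8]
ADD     -> [8, 16]
SUB     -> [-8]
DUP     -> [-8, -8]
MUL     -> [64]
STORE 1 -> []
PUSH -7 -> [-7]
PUSH 9  -> [-7, 9]
EQ      -> [0]
PUSH 5  -> [0, 5]
MOD     -> [0]
DUP     -> [0, 0]
POP     -> [0]
PUSH -5 -> [0, -5]
SUB     -> [5]
PUSH -2 -> [5, -2]
DUP     -> [5, -2, -2]
MUL     -> [5, 4]
MUL     -> [20]

64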